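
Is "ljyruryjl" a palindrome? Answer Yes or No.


Input string: 'ljyruryjl'
Reversed: 'ljyruryjl'
Compare pairs: s[0]='l' vs s[8]='l' (match), s[1]='j' vs s[7]='j' (match), s[2]='y' vs s[6]='y' (match), s[3]='r' vs s[5]='r' (match)
Palindrome: Yes


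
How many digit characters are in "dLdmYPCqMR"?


Input string: 'dLdmYPCqMR'
Operation: count digit characters (0-9)
Scan: 'd', 'L', 'd', 'm', 'Y', 'P', 'C', 'q', 'M', 'R'
Digits found: 0
Result: 0


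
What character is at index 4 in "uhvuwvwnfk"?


Input string: 'uhvuwvwnfk'
Operation: get character at index 4
Index mapping: s[0]='u', s[1]='h', s[2]='v', s[3]='u', s[4]='w'
Result: 'w'


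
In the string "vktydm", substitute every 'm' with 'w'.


Input string: 'vktydm'
Operation: replace 'm' with 'w'
Positions of 'm': 5
After replacement: vktydw


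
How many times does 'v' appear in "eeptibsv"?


Input string: 'eeptibsv'
Target character: 'v'
Scan each position: s[7]='v'
Matches found at indices: 7
Total: 1


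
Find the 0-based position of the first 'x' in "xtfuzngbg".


Input string: 'xtfuzngbg'
Target: 'x'
Scanning left to right: s[0]='x'
First match at index: 0


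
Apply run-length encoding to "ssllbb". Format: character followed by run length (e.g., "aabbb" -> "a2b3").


Input: 'ssllbb'
Operation: identify consecutive runs
Runs: 'ss' -> s2, 'll' -> l2, 'bb' -> b2
Encoded: s2l2b2


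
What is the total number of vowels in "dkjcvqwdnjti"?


Input string: 'dkjcvqwdnjti'
Operation: count vowels (a, e, i, o, u)
Scan: s[0]='d', s[1]='k', s[2]='j', s[3]='c', s[4]='v', s[5]='q', s[6]='w', s[7]='d', s[8]='n', s[9]='j', s[10]='t', s[11]='i' (vowel)
Vowels found: 1
Result: 1


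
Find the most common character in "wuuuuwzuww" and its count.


Input: 'wuuuuwzuww'
Operation: tally each character
Counts: 'u':5, 'w':4, 'z':1
Maximum: 'u' appears 5 times


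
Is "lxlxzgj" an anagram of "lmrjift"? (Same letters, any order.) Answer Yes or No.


String 1: 'lmrjift' -> sorted: 'fijlmrt'
String 2: 'lxlxzgj' -> sorted: 'gjllxxz'
Compare sorted forms: 'fijlmrt' != 'gjllxxz'
Anagram: No


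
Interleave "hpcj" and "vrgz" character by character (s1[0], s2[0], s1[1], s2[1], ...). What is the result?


String 1: 'hpcj'
String 2: 'vrgz'
Operation: alternate characters
Pairs: 'h'+'v', 'p'+'r', 'c'+'g', 'j'+'z'
Result: hvprcgjz


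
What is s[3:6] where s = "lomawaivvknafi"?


Input string: 'lomawaivvknafi'
Operation: slice [3:6]
Extract characters: s[3]='a', s[4]='w', s[5]='a'
Result: awa


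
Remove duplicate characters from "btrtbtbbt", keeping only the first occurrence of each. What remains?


Input: 'btrtbtbbt'
Operation: keep first occurrence of each character
Scan: s[0]='b' new -> keep; s[1]='t' new -> keep; s[2]='r' new -> keep; s[3]='t' seen -> skip; s[4]='b' seen -> skip; s[5]='t' seen -> skip; s[6]='b' seen -> skip; s[7]='b' seen -> skip; s[8]='t' seen -> skip
Result: btr


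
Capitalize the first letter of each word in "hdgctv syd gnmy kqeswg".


Input string: 'hdgctv syd gnmy kqeswg'
Operation: capitalize first letter of each word
Word transformations: 'hdgctv'->'Hdgctv', 'syd'->'Syd', 'gnmy'->'Gnmy', 'kqeswg'->'Kqeswg'
Result: Hdgctv Syd Gnmy Kqeswg


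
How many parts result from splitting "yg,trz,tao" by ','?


Input string: 'yg,trz,tao'
Delimiter: ','
Split result: 'yg', 'trz', 'tao'
Number of parts: 3


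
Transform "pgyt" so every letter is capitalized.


Input string: 'pgyt'
Operation: convert each letter to uppercase
Mapping: 'p'->'P', 'g'->'G', 'y'->'Y', 't'->'T'
Result: PGYT


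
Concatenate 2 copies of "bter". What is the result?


Input string: 'bter'
Operation: repeat 2 times
Concatenation: 'bter' + 'bter'
Result: bterbter


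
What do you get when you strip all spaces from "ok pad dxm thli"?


Input string: 'ok pad dxm thli'
Operation: remove all spaces
Words: 'ok', 'pad', 'dxm', 'thli'
Join without spaces: okpaddxmthli


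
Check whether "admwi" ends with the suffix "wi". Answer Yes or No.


Input string: 'admwi'
Suffix to check: 'wi'
Last 2 characters of input: 'wi'
Match: True
Result: Yes


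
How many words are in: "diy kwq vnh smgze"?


Input string: 'diy kwq vnh smgze'
Operation: split by spaces
Words found: 'diy', 'kwq', 'vnh', 'smgze'
Word count: 4


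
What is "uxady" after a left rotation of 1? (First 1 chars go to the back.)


Input: 'uxady', shift = 1
Operation: split at index 1 and swap parts
Front part s[0:1] = 'u'
Back part s[1:] = 'xady'
Rotated = back + front = 'xady' + 'u'
Result: xadyu


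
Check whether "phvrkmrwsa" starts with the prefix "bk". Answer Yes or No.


Input string: 'phvrkmrwsa'
Prefix to check: 'bk'
First 2 characters of input: 'ph'
Match: False
Result: No


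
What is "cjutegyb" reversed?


Input string: 'cjutegyb'
Operation: reverse character order
Original order: 'c' -> 'j' -> 'u' -> 't' -> 'e' -> 'g' -> 'y' -> 'b'
Reversed order: 'b' -> 'y' -> 'g' -> 'e' -> 't' -> 'u' -> 'j' -> 'c'
Result: bygetujc


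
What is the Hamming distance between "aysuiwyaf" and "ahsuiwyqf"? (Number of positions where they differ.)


String 1: 'aysuiwyaf'
String 2: 'ahsuiwyqf'
Compare each position: pos 0: 'a'=='a', pos 1: 'y'!='h', pos 2: 's'=='s', pos 3: 'u'=='u', pos 4: 'i'=='i', pos 5: 'w'=='w', pos 6: 'y'=='y', pos 7: 'a'!='q', pos 8: 'f'=='f'
Differing positions: 2
Hamming distance: 2


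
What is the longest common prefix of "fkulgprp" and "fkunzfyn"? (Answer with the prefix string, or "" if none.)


String 1: 'fkulgprp'
String 2: 'fkunzfyn'
Compare position by position:
pos 0: 'f' vs 'f' match
pos 1: 'k' vs 'k' match
pos 2: 'u' vs 'u' match
pos 3: 'l' vs 'n' differ -> stop
Longest common prefix: "fku" (length 3)


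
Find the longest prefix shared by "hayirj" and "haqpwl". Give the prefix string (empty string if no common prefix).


String 1: 'hayirj'
String 2: 'haqpwl'
Compare position by position:
pos 0: 'h' vs 'h' match
pos 1: 'a' vs 'a' match
pos 2: 'y' vs 'q' differ -> stop
Longest common prefix: "ha" (length 2)


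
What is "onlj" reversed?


Input string: 'onlj'
Operation: reverse character order
Original order: 'o' -> 'n' -> 'l' -> 'j'
Reversed order: 'j' -> 'l' -> 'n' -> 'o'
Result: jlno


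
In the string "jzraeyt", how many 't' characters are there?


Input string: 'jzraeyt'
Target character: 't'
Scan each position: s[6]='t'
Matches found at indices: 6
Total: 1


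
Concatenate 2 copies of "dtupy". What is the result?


Input string: 'dtupy'
Operation: repeat 2 times
Concatenation: 'dtupy' + 'dtupy'
Result: dtupydtupy


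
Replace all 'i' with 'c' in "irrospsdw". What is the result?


Input string: 'irrospsdw'
Operation: replace 'i' with 'c'
Positions of 'i': 0
After replacement: crrospsdw


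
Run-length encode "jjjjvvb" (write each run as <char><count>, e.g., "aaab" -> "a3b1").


Input: 'jjjjvvb'
Operation: identify consecutive runs
Runs: 'jjjj' -> j4, 'vv' -> v2, 'b' -> b1
Encoded: j4v2b1


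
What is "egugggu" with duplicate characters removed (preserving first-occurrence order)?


Input: 'egugggu'
Operation: keep first occurrence of each character
Scan: s[0]='e' new -> keep; s[1]='g' new -> keep; s[2]='u' new -> keep; s[3]='g' seen -> skip; s[4]='g' seen -> skip; s[5]='g' seen -> skip; s[6]='u' seen -> skip
Result: egu


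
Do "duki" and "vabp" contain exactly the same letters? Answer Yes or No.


String 1: 'duki' -> sorted: 'diku'
String 2: 'vabp' -> sorted: 'abpv'
Compare sorted forms: 'diku' != 'abpv'
Anagram: No


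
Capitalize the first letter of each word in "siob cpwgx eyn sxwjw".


Input string: 'siob cpwgx eyn sxwjw'
Operation: capitalize first letter of each word
Word transformations: 'siob'->'Siob', 'cpwgx'->'Cpwgx', 'eyn'->'Eyn', 'sxwjw'->'Sxwjw'
Result: Siob Cpwgx Eyn Sxwjw


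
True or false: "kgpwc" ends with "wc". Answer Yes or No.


Input string: 'kgpwc'
Suffix to check: 'wc'
Last 2 characters of input: 'wc'
Match: True
Result: Yes


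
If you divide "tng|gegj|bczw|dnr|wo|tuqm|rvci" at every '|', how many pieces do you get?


Input string: 'tng|gegj|bczw|dnr|wo|tuqm|rvci'
Delimiter: '|'
Split result: 'tng', 'gegj', 'bczw', 'dnr', 'wo', 'tuqm', 'rvci'
Number of parts: 7


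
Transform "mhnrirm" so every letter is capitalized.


Input string: 'mhnrirm'
Operation: convert each letter to uppercase
Mapping: 'm'->'M', 'h'->'H', 'n'->'N', 'r'->'R', 'i'->'I', 'r'->'R', 'm'->'M'
Result: MHNRIRM


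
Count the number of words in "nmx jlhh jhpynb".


Input string: 'nmx jlhh jhpynb'
Operation: split by spaces
Words found: 'nmx', 'jlhh', 'jhpynb'
Word count: 3


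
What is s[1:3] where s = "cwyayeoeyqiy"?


Input string: 'cwyayeoeyqiy'
Operation: slice [1:3]
Extract characters: s[1]='w', s[2]='y'
Result: wy


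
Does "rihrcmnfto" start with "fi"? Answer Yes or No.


Input string: 'rihrcmnfto'
Prefix to check: 'fi'
First 2 characters of input: 'ri'
Match: False
Result: No


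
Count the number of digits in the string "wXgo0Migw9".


Input string: 'wXgo0Migw9'
Operation: count digit characters (0-9)
Scan: 'w', 'X', 'g', 'o', '0'(digit), 'M', 'i', 'g', 'w', '9'(digit)
Digits found: 2
Result: 2


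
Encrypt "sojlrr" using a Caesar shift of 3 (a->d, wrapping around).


Input: 'sojlrr', shift = 3
Operation: for each letter, (position + 3) mod 26
Mapping: 's'(18+3=21)->'v', 'o'(14+3=17)->'r', 'j'(9+3=12)->'m', 'l'(11+3=14)->'o', 'r'(17+3=20)->'u', 'r'(17+3=20)->'u'
Result: vrmouu


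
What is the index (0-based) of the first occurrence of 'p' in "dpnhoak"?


Input string: 'dpnhoak'
Target: 'p'
Scanning left to right: s[0]='d', s[1]='p'
First match at index: 1


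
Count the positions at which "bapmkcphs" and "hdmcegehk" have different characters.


String 1: 'bapmkcphs'
String 2: 'hdmcegehk'
Compare each position: pos 0: 'b'!='h', pos 1: 'a'!='d', pos 2: 'p'!='m', pos 3: 'm'!='c', pos 4: 'k'!='e', pos 5: 'c'!='g', pos 6: 'p'!='e', pos 7: 'h'=='h', pos 8: 's'!='k'
Differing positions: 8
Hamming distance: 8


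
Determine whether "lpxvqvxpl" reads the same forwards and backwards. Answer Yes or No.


Input string: 'lpxvqvxpl'
Reversed: 'lpxvqvxpl'
Compare pairs: s[0]='l' vs s[8]='l' (match), s[1]='p' vs s[7]='p' (match), s[2]='x' vs s[6]='x' (match), s[3]='v' vs s[5]='v' (match)
Palindrome: Yes


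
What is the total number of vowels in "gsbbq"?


Input string: 'gsbbq'
Operation: count vowels (a, e, i, o, u)
Scan: s[0]='g', s[1]='s', s[2]='b', s[3]='b', s[4]='q'
Vowels found: 0
Result: 0


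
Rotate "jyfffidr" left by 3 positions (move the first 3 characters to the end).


Input: 'jyfffidr', shift = 3
Operation: split at index 3 and swap parts
Front part s[0:3] = 'jyf'
Back part s[3:] = 'ffidr'
Rotated = back + front = 'ffidr' + 'jyf'
Result: ffidrjyf


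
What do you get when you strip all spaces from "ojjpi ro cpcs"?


Input string: 'ojjpi ro cpcs'
Operation: remove all spaces
Words: 'ojjpi', 'ro', 'cpcs'
Join without spaces: ojjpirocpcs


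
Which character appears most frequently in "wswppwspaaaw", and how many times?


Input: 'wswppwspaaaw'
Operation: tally each character
Counts: 'a':3, 'p':3, 's':2, 'w':4
Maximum: 'w' appears 4 times


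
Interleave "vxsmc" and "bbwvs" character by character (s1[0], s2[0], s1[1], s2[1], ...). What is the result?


String 1: 'vxsmc'
String 2: 'bbwvs'
Operation: alternate characters
Pairs: 'v'+'b', 'x'+'b', 's'+'w', 'm'+'v', 'c'+'s'
Result: vbxbswmvcs


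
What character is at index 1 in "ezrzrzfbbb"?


Input string: 'ezrzrzfbbb'
Operation: get character at index 1
Index mapping: s[0]='e', s[1]='z'
Result: 'z'


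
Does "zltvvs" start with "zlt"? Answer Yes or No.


Input string: 'zltvvs'
Prefix to check: 'zlt'
First 3 characters of input: 'zlt'
Match: True
Result: Yes


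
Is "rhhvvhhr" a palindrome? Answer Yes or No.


Input string: 'rhhvvhhr'
Reversed: 'rhhvvhhr'
Compare pairs: s[0]='r' vs s[7]='r' (match), s[1]='h' vs s[6]='h' (match), s[2]='h' vs s[5]='h' (match), s[3]='v' vs s[4]='v' (match)
Palindrome: Yes


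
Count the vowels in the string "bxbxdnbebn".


Input string: 'bxbxdnbebn'
Operation: count vowels (a, e, i, o, u)
Scan: s[0]='b', s[1]='x', s[2]='b', s[3]='x', s[4]='d', s[5]='n', s[6]='b', s[7]='e' (vowel), s[8]='b', s[9]='n'
Vowels found: 1
Result: 1


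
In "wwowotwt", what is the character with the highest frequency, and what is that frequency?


Input: 'wwowotwt'
Operation: tally each character
Counts: 'o':2, 't':2, 'w':4
Maximum: 'w' appears 4 times


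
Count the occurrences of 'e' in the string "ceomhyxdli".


Input string: 'ceomhyxdli'
Target character: 'e'
Scan each position: s[1]='e'
Matches found at indices: 1
Total: 1


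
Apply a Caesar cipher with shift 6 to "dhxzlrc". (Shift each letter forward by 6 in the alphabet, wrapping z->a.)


Input: 'dhxzlrc', shift = 6
Operation: for each letter, (position + 6) mod 26
Mapping: 'd'(3+6=9)->'j', 'h'(7+6=13)->'n', 'x'(23+6=29, 29 mod 26=3)->'d', 'z'(25+6=31, 31 mod 26=5)->'f', 'l'(11+6=17)->'r', 'r'(17+6=23)->'x', 'c'(2+6=8)->'i'
Result: jndfrxi


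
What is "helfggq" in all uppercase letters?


Input string: 'helfggq'
Operation: convert each letter to uppercase
Mapping: 'h'->'H', 'e'->'E', 'l'->'L', 'f'->'F', 'g'->'G', 'g'->'G', 'q'->'Q'
Result: HELFGGQ


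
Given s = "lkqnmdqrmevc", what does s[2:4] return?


Input string: 'lkqnmdqrmevc'
Operation: slice [2:4]
Extract characters: s[2]='q', s[3]='n'
Result: qn


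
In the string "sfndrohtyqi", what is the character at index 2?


Input string: 'sfndrohtyqi'
Operation: get character at index 2
Index mapping: s[0]='s', s[1]='f', s[2]='n'
Result: 'n'


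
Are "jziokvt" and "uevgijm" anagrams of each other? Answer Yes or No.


String 1: 'jziokvt' -> sorted: 'ijkotvz'
String 2: 'uevgijm' -> sorted: 'egijmuv'
Compare sorted forms: 'ijkotvz' != 'egijmuv'
Anagram: No


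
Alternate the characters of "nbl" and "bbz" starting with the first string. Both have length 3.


String 1: 'nbl'
String 2: 'bbz'
Operation: alternate characters
Pairs: 'n'+'b', 'b'+'b', 'l'+'z'
Result: nbbblz


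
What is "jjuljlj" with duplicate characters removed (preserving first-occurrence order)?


Input: 'jjuljlj'
Operation: keep first occurrence of each character
Scan: s[0]='j' new -> keep; s[1]='j' seen -> skip; s[2]='u' new -> keep; s[3]='l' new -> keep; s[4]='j' seen -> skip; s[5]='l' seen -> skip; s[6]='j' seen -> skip
Result: jul


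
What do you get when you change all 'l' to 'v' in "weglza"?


Input string: 'weglza'
Operation: replace 'l' with 'v'
Positions of 'l': 3
After replacement: wegvza


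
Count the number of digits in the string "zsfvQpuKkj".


Input string: 'zsfvQpuKkj'
Operation: count digit characters (0-9)
Scan: 'z', 's', 'f', 'v', 'Q', 'p', 'u', 'K', 'k', 'j'
Digits found: 0
Result: 0


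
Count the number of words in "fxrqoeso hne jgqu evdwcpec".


Input string: 'fxrqoeso hne jgqu evdwcpec'
Operation: split by spaces
Words found: 'fxrqoeso', 'hne', 'jgqu', 'evdwcpec'
Word count: 4


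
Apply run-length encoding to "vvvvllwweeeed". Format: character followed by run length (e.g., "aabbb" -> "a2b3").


Input: 'vvvvllwweeeed'
Operation: identify consecutive runs
Runs: 'vvvv' -> v4, 'll' -> l2, 'ww' -> w2, 'eeee' -> e4, 'd' -> d1
Encoded: v4l2w2e4d1


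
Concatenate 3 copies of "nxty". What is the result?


Input string: 'nxty'
Operation: repeat 3 times
Concatenation: 'nxty' + 'nxty' + 'nxty'
Result: nxtynxtynxty


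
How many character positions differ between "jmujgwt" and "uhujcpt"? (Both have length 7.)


String 1: 'jmujgwt'
String 2: 'uhujcpt'
Compare each position: pos 0: 'j'!='u', pos 1: 'm'!='h', pos 2: 'u'=='u', pos 3: 'j'=='j', pos 4: 'g'!='c', pos 5: 'w'!='p', pos 6: 't'=='t'
Differing positions: 4
Hamming distance: 4


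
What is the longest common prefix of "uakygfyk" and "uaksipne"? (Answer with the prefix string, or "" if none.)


String 1: 'uakygfyk'
String 2: 'uaksipne'
Compare position by position:
pos 0: 'u' vs 'u' match
pos 1: 'a' vs 'a' match
pos 2: 'k' vs 'k' match
pos 3: 'y' vs 's' differ -> stop
Longest common prefix: "uak" (length 3)


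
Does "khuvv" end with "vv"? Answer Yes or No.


Input string: 'khuvv'
Suffix to check: 'vv'
Last 2 characters of input: 'vv'
Match: True
Result: Yes


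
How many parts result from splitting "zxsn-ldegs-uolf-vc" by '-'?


Input string: 'zxsn-ldegs-uolf-vc'
Delimiter: '-'
Split result: 'zxsn', 'ldegs', 'uolf', 'vc'
Number of parts: 4


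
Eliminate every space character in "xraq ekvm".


Input string: 'xraq ekvm'
Operation: remove all spaces
Words: 'xraq', 'ekvm'
Join without spaces: xraqekvm


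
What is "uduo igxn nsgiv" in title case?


Input string: 'uduo igxn nsgiv'
Operation: capitalize first letter of each word
Word transformations: 'uduo'->'Uduo', 'igxn'->'Igxn', 'nsgiv'->'Nsgiv'
Result: Uduo Igxn Nsgiv


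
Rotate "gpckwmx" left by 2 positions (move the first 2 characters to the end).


Input: 'gpckwmx', shift = 2
Operation: split at index 2 and swap parts
Front part s[0:2] = 'gp'
Back part s[2:] = 'ckwmx'
Rotated = back + front = 'ckwmx' + 'gp'
Result: ckwmxgp


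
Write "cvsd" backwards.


Input string: 'cvsd'
Operation: reverse character order
Original order: 'c' -> 'v' -> 's' -> 'd'
Reversed order: 'd' -> 's' -> 'v' -> 'c'
Result: dsvc


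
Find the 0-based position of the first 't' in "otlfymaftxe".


Input string: 'otlfymaftxe'
Target: 't'
Scanning left to right: s[0]='o', s[1]='t'
First match at index: 1


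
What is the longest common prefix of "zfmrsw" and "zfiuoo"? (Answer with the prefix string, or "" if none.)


String 1: 'zfmrsw'
String 2: 'zfiuoo'
Compare position by position:
pos 0: 'z' vs 'z' match
pos 1: 'f' vs 'f' match
pos 2: 'm' vs 'i' differ -> stop
Longest common prefix: "zf" (length 2)


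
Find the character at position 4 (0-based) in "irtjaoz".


Input string: 'irtjaoz'
Operation: get character at index 4
Index mapping: s[0]='i', s[1]='r', s[2]='t', s[3]='j', s[4]='a'
Result: 'a'


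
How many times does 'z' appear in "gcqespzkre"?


Input string: 'gcqespzkre'
Target character: 'z'
Scan each position: s[6]='z'
Matches found at indices: 6
Total: 1


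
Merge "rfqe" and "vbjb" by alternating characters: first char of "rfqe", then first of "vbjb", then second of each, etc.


String 1: 'rfqe'
String 2: 'vbjb'
Operation: alternate characters
Pairs: 'r'+'v', 'f'+'b', 'q'+'j', 'e'+'b'
Result: rvfbqjeb


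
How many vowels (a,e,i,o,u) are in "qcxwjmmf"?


Input string: 'qcxwjmmf'
Operation: count vowels (a, e, i, o, u)
Scan: s[0]='q', s[1]='c', s[2]='x', s[3]='w', s[4]='j', s[5]='m', s[6]='m', s[7]='f'
Vowels found: 0
Result: 0


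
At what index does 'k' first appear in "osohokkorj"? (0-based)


Input string: 'osohokkorj'
Target: 'k'
Scanning left to right: s[0]='o', s[1]='s', s[2]='o', s[3]='h', s[4]='o', s[5]='k'
First match at index: 5


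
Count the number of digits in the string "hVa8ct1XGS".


Input string: 'hVa8ct1XGS'
Operation: count digit characters (0-9)
Scan: 'h', 'V', 'a', '8'(digit), 'c', 't', '1'(digit), 'X', 'G', 'S'
Digits found: 2
Result: 2


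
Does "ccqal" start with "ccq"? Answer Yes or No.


Input string: 'ccqal'
Prefix to check: 'ccq'
First 3 characters of input: 'ccq'
Match: True
Result: Yes


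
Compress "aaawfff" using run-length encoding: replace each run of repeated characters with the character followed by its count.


Input: 'aaawfff'
Operation: identify consecutive runs
Runs: 'aaa' -> a3, 'w' -> w1, 'fff' -> f3
Encoded: a3w1f3


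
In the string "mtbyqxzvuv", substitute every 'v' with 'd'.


Input string: 'mtbyqxzvuv'
Operation: replace 'v' with 'd'
Positions of 'v': 7, 9
After replacement: mtbyqxzdud


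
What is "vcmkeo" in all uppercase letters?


Input string: 'vcmkeo'
Operation: convert each letter to uppercase
Mapping: 'v'->'V', 'c'->'C', 'm'->'M', 'k'->'K', 'e'->'E', 'o'->'O'
Result: VCMKEO


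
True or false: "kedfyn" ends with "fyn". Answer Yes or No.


Input string: 'kedfyn'
Suffix to check: 'fyn'
Last 3 characters of input: 'fyn'
Match: True
Result: Yes


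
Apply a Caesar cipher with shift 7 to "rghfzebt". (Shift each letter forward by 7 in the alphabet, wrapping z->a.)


Input: 'rghfzebt', shift = 7
Operation: for each letter, (position + 7) mod 26
Mapping: 'r'(17+7=24)->'y', 'g'(6+7=13)->'n', 'h'(7+7=14)->'o', 'f'(5+7=12)->'m', 'z'(25+7=32, 32 mod 26=6)->'g', 'e'(4+7=11)->'l', 'b'(1+7=8)->'i', 't'(19+7=26, 26 mod 26=0)->'a'
Result: ynomglia


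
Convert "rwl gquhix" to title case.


Input string: 'rwl gquhix'
Operation: capitalize first letter of each word
Word transformations: 'rwl'->'Rwl', 'gquhix'->'Gquhix'
Result: Rwl Gquhix


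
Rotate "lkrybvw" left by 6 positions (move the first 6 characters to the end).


Input: 'lkrybvw', shift = 6
Operation: split at index 6 and swap parts
Front part s[0:6] = 'lkrybv'
Back part s[6:] = 'w'
Rotated = back + front = 'w' + 'lkrybv'
Result: wlkrybv


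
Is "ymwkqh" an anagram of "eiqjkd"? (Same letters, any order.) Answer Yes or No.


String 1: 'eiqjkd' -> sorted: 'deijkq'
String 2: 'ymwkqh' -> sorted: 'hkmqwy'
Compare sorted forms: 'deijkq' != 'hkmqwy'
Anagram: No


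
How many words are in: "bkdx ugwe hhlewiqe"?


Input string: 'bkdx ugwe hhlewiqe'
Operation: split by spaces
Words found: 'bkdx', 'ugwe', 'hhlewiqe'
Word count: 3


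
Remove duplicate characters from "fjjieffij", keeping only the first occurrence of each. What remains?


Input: 'fjjieffij'
Operation: keep first occurrence of each character
Scan: s[0]='f' new -> keep; s[1]='j' new -> keep; s[2]='j' seen -> skip; s[3]='i' new -> keep; s[4]='e' new -> keep; s[5]='f' seen -> skip; s[6]='f' seen -> skip; s[7]='i' seen -> skip; s[8]='j' seen -> skip
Result: fjie


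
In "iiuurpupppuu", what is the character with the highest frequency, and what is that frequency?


Input: 'iiuurpupppuu'
Operation: tally each character
Counts: 'i':2, 'p':4, 'r':1, 'u':5
Maximum: 'u' appears 5 times


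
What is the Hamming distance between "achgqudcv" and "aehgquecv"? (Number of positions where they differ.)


String 1: 'achgqudcv'
String 2: 'aehgquecv'
Compare each position: pos 0: 'a'=='a', pos 1: 'c'!='e', pos 2: 'h'=='h', pos 3: 'g'=='g', pos 4: 'q'=='q', pos 5: 'u'=='u', pos 6: 'd'!='e', pos 7: 'c'=='c', pos 8: 'v'=='v'
Differing positions: 2
Hamming distance: 2


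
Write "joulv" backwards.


Input string: 'joulv'
Operation: reverse character order
Original order: 'j' -> 'o' -> 'u' -> 'l' -> 'v'
Reversed order: 'v' -> 'l' -> 'u' -> 'o' -> 'j'
Result: vluoj


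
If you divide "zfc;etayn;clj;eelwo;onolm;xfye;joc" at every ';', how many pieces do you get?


Input string: 'zfc;etayn;clj;eelwo;onolm;xfye;joc'
Delimiter: ';'
Split result: 'zfc', 'etayn', 'clj', 'eelwo', 'onolm', 'xfye', 'joc'
Number of parts: 7


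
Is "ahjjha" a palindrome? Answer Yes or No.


Input string: 'ahjjha'
Reversed: 'ahjjha'
Compare pairs: s[0]='a' vs s[5]='a' (match), s[1]='h' vs s[4]='h' (match), s[2]='j' vs s[3]='j' (match)
Palindrome: Yes


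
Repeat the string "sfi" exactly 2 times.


Input string: 'sfi'
Operation: repeat 2 times
Concatenation: 'sfi' + 'sfi'
Result: sfisfi


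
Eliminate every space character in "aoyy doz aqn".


Input string: 'aoyy doz aqn'
Operation: remove all spaces
Words: 'aoyy', 'doz', 'aqn'
Join without spaces: aoyydozaqn


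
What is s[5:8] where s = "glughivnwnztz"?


Input string: 'glughivnwnztz'
Operation: slice [5:8]
Extract characters: s[5]='i', s[6]='v', s[7]='n'
Result: ivn


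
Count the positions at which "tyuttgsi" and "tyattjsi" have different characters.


String 1: 'tyuttgsi'
String 2: 'tyattjsi'
Compare each position: pos 0: 't'=='t', pos 1: 'y'=='y', pos 2: 'u'!='a', pos 3: 't'=='t', pos 4: 't'=='t', pos 5: 'g'!='j', pos 6: 's'=='s', pos 7: 'i'=='i'
Differing positions: 2
Hamming distance: 2


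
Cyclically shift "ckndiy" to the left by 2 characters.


Input: 'ckndiy', shift = 2
Operation: split at index 2 and swap parts
Front part s[0:2] = 'ck'
Back part s[2:] = 'ndiy'
Rotated = back + front = 'ndiy' + 'ck'
Result: ndiyck


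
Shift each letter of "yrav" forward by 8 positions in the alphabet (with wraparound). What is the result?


Input: 'yrav', shift = 8
Operation: for each letter, (position + 8) mod 26
Mapping: 'y'(24+8=32, 32 mod 26=6)->'g', 'r'(17+8=25)->'z', 'a'(0+8=8)->'i', 'v'(21+8=29, 29 mod 26=3)->'d'
Result: gzid


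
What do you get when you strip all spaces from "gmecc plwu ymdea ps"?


Input string: 'gmecc plwu ymdea ps'
Operation: remove all spaces
Words: 'gmecc', 'plwu', 'ymdea', 'ps'
Join without spaces: gmeccplwuymdeaps


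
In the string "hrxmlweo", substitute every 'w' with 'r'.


Input string: 'hrxmlweo'
Operation: replace 'w' with 'r'
Positions of 'w': 5
After replacement: hrxmlreo


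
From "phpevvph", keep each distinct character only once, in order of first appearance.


Input: 'phpevvph'
Operation: keep first occurrence of each character
Scan: s[0]='p' new -> keep; s[1]='h' new -> keep; s[2]='p' seen -> skip; s[3]='e' new -> keep; s[4]='v' new -> keep; s[5]='v' seen -> skip; s[6]='p' seen -> skip; s[7]='h' seen -> skip
Result: phev


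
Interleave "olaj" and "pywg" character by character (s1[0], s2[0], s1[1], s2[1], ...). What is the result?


String 1: 'olaj'
String 2: 'pywg'
Operation: alternate characters
Pairs: 'o'+'p', 'l'+'y', 'a'+'w', 'j'+'g'
Result: oplyawjg


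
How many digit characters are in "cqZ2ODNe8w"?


Input string: 'cqZ2ODNe8w'
Operation: count digit characters (0-9)
Scan: 'c', 'q', 'Z', '2'(digit), 'O', 'D', 'N', 'e', '8'(digit), 'w'
Digits found: 2
Result: 2


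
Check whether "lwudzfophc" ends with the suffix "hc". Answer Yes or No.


Input string: 'lwudzfophc'
Suffix to check: 'hc'
Last 2 characters of input: 'hc'
Match: True
Result: Yes


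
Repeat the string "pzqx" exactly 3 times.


Input string: 'pzqx'
Operation: repeat 3 times
Concatenation: 'pzqx' + 'pzqx' + 'pzqx'
Result: pzqxpzqxpzqx


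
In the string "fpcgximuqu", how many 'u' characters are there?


Input string: 'fpcgximuqu'
Target character: 'u'
Scan each position: s[7]='u', s[9]='u'
Matches found at indices: 7, 9
Total: 2


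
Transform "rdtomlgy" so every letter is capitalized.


Input string: 'rdtomlgy'
Operation: convert each letter to uppercase
Mapping: 'r'->'R', 'd'->'D', 't'->'T', 'o'->'O', 'm'->'M', 'l'->'L', 'g'->'G', 'y'->'Y'
Result: RDTOMLGY


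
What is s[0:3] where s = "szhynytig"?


Input string: 'szhynytig'
Operation: slice [0:3]
Extract characters: s[0]='s', s[1]='z', s[2]='h'
Result: szh


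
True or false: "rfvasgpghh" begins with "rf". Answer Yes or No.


Input string: 'rfvasgpghh'
Prefix to check: 'rf'
First 2 characters of input: 'rf'
Match: True
Result: Yes


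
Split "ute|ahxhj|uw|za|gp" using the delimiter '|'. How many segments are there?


Input string: 'ute|ahxhj|uw|za|gp'
Delimiter: '|'
Split result: 'ute', 'ahxhj', 'uw', 'za', 'gp'
Number of parts: 5


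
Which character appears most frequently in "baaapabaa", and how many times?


Input: 'baaapabaa'
Operation: tally each character
Counts: 'a':6, 'b':2, 'p':1
Maximum: 'a' appears 6 times


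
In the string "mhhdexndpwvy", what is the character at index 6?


Input string: 'mhhdexndpwvy'
Operation: get character at index 6
Index mapping: s[0]='m', s[1]='h', s[2]='h', s[3]='d', s[4]='e', s[5]='x', s[6]='n'
Result: 'n'


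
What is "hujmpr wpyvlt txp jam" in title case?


Input string: 'hujmpr wpyvlt txp jam'
Operation: capitalize first letter of each word
Word transformations: 'hujmpr'->'Hujmpr', 'wpyvlt'->'Wpyvlt', 'txp'->'Txp', 'jam'->'Jam'
Result: Hujmpr Wpyvlt Txp Jam


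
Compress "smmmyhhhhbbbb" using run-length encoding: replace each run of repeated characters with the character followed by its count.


Input: 'smmmyhhhhbbbb'
Operation: identify consecutive runs
Runs: 's' -> s1, 'mmm' -> m3, 'y' -> y1, 'hhhh' -> h4, 'bbbb' -> b4
Encoded: s1m3y1h4b4


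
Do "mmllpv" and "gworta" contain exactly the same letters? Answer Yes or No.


String 1: 'mmllpv' -> sorted: 'llmmpv'
String 2: 'gworta' -> sorted: 'agortw'
Compare sorted forms: 'llmmpv' != 'agortw'
Anagram: No


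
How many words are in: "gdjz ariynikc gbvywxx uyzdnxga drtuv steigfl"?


Input string: 'gdjz ariynikc gbvywxx uyzdnxga drtuv steigfl'
Operation: split by spaces
Words found: 'gdjz', 'ariynikc', 'gbvywxx', 'uyzdnxga', 'drtuv', 'steigfl'
Word count: 6


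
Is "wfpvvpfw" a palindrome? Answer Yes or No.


Input string: 'wfpvvpfw'
Reversed: 'wfpvvpfw'
Compare pairs: s[0]='w' vs s[7]='w' (match), s[1]='f' vs s[6]='f' (match), s[2]='p' vs s[5]='p' (match), s[3]='v' vs s[4]='v' (match)
Palindrome: Yes


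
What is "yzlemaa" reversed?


Input string: 'yzlemaa'
Operation: reverse character order
Original order: 'y' -> 'z' -> 'l' -> 'e' -> 'm' -> 'a' -> 'a'
Reversed order: 'a' -> 'a' -> 'm' -> 'e' -> 'l' -> 'z' -> 'y'
Result: aamelzy


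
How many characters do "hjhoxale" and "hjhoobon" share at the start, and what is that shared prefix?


String 1: 'hjhoxale'
String 2: 'hjhoobon'
Compare position by position:
pos 0: 'h' vs 'h' match
pos 1: 'j' vs 'j' match
pos 2: 'h' vs 'h' match
pos 3: 'o' vs 'o' match
pos 4: 'x' vs 'o' differ -> stop
Longest common prefix: "hjho" (length 4)


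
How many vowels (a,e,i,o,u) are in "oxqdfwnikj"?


Input string: 'oxqdfwnikj'
Operation: count vowels (a, e, i, o, u)
Scan: s[0]='o' (vowel), s[1]='x', s[2]='q', s[3]='d', s[4]='f', s[5]='w', s[6]='n', s[7]='i' (vowel), s[8]='k', s[9]='j'
Vowels found: 2
Result: 2


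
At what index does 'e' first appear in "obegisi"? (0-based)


Input string: 'obegisi'
Target: 'e'
Scanning left to right: s[0]='o', s[1]='b', s[2]='e'
First match at index: 2


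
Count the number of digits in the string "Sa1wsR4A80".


Input string: 'Sa1wsR4A80'
Operation: count digit characters (0-9)
Scan: 'S', 'a', '1'(digit), 'w', 's', 'R', '4'(digit), 'A', '8'(digit), '0'(digit)
Digits found: 4
Result: 4


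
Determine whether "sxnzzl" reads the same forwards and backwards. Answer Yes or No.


Input string: 'sxnzzl'
Reversed: 'lzznxs'
Compare pairs: s[0]='s' vs s[5]='l' (mismatch), s[1]='x' vs s[4]='z' (mismatch), s[2]='n' vs s[3]='z' (mismatch)
Palindrome: No


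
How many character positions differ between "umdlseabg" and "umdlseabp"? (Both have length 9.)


String 1: 'umdlseabg'
String 2: 'umdlseabp'
Compare each position: pos 0: 'u'=='u', pos 1: 'm'=='m', pos 2: 'd'=='d', pos 3: 'l'=='l', pos 4: 's'=='s', pos 5: 'e'=='e', pos 6: 'a'=='a', pos 7: 'b'=='b', pos 8: 'g'!='p'
Differing positions: 1
Hamming distance: 1


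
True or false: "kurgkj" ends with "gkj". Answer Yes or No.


Input string: 'kurgkj'
Suffix to check: 'gkj'
Last 3 characters of input: 'gkj'
Match: True
Result: Yes


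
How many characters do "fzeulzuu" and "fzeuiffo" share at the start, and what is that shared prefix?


String 1: 'fzeulzuu'
String 2: 'fzeuiffo'
Compare position by position:
pos 0: 'f' vs 'f' match
pos 1: 'z' vs 'z' match
pos 2: 'e' vs 'e' match
pos 3: 'u' vs 'u' match
pos 4: 'l' vs 'i' differ -> stop
Longest common prefix: "fzeu" (length 4)


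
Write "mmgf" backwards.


Input string: 'mmgf'
Operation: reverse character order
Original order: 'm' -> 'm' -> 'g' -> 'f'
Reversed order: 'f' -> 'g' -> 'm' -> 'm'
Result: fgmm


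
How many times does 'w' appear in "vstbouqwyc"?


Input string: 'vstbouqwyc'
Target character: 'w'
Scan each position: s[7]='w'
Matches found at indices: 7
Total: 1


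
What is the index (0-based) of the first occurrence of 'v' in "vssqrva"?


Input string: 'vssqrva'
Target: 'v'
Scanning left to right: s[0]='v'
First match at index: 0


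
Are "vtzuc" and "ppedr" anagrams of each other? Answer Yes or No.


String 1: 'vtzuc' -> sorted: 'ctuvz'
String 2: 'ppedr' -> sorted: 'deppr'
Compare sorted forms: 'ctuvz' != 'deppr'
Anagram: No


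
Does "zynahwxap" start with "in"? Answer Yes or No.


Input string: 'zynahwxap'
Prefix to check: 'in'
First 2 characters of input: 'zy'
Match: False
Result: No


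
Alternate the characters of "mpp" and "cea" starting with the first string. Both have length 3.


String 1: 'mpp'
String 2: 'cea'
Operation: alternate characters
Pairs: 'm'+'c', 'p'+'e', 'p'+'a'
Result: mcpepa


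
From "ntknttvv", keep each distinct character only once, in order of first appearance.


Input: 'ntknttvv'
Operation: keep first occurrence of each character
Scan: s[0]='n' new -> keep; s[1]='t' new -> keep; s[2]='k' new -> keep; s[3]='n' seen -> skip; s[4]='t' seen -> skip; s[5]='t' seen -> skip; s[6]='v' new -> keep; s[7]='v' seen -> skip
Result: ntkv


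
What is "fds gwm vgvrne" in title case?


Input string: 'fds gwm vgvrne'
Operation: capitalize first letter of each word
Word transformations: 'fds'->'Fds', 'gwm'->'Gwm', 'vgvrne'->'Vgvrne'
Result: Fds Gwm Vgvrne


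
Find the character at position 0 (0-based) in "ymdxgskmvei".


Input string: 'ymdxgskmvei'
Operation: get character at index 0
Index mapping: s[0]='y'
Result: 'y'


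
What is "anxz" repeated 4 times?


Input string: 'anxz'
Operation: repeat 4 times
Concatenation: 'anxz' + 'anxz' + 'anxz' + 'anxz'
Result: anxzanxzanxzanxz


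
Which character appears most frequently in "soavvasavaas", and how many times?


Input: 'soavvasavaas'
Operation: tally each character
Counts: 'a':5, 'o':1, 's':3, 'v':3
Maximum: 'a' appears 5 times


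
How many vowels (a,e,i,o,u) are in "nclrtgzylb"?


Input string: 'nclrtgzylb'
Operation: count vowels (a, e, i, o, u)
Scan: s[0]='n', s[1]='c', s[2]='l', s[3]='r', s[4]='t', s[5]='g', s[6]='z', s[7]='y', s[8]='l', s[9]='b'
Vowels found: 0
Result: 0


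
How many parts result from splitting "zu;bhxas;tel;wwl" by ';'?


Input string: 'zu;bhxas;tel;wwl'
Delimiter: ';'
Split result: 'zu', 'bhxas', 'tel', 'wwl'
Number of parts: 4


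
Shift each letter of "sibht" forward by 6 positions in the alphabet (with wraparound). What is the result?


Input: 'sibht', shift = 6
Operation: for each letter, (position + 6) mod 26
Mapping: 's'(18+6=24)->'y', 'i'(8+6=14)->'o', 'b'(1+6=7)->'h', 'h'(7+6=13)->'n', 't'(19+6=25)->'z'
Result: yohnz


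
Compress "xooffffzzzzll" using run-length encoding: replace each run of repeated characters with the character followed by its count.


Input: 'xooffffzzzzll'
Operation: identify consecutive runs
Runs: 'x' -> x1, 'oo' -> o2, 'ffff' -> f4, 'zzzz' -> z4, 'll' -> l2
Encoded: x1o2f4z4l2


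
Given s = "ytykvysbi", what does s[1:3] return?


Input string: 'ytykvysbi'
Operation: slice [1:3]
Extract characters: s[1]='t', s[2]='y'
Result: ty


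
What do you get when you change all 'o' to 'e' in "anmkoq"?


Input string: 'anmkoq'
Operation: replace 'o' with 'e'
Positions of 'o': 4
After replacement: anmkeq


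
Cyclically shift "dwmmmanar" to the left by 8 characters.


Input: 'dwmmmanar', shift = 8
Operation: split at index 8 and swap parts
Front part s[0:8] = 'dwmmmana'
Back part s[8:] = 'r'
Rotated = back + front = 'r' + 'dwmmmana'
Result: rdwmmmana


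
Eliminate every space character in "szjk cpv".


Input string: 'szjk cpv'
Operation: remove all spaces
Words: 'szjk', 'cpv'
Join without spaces: szjkcpv


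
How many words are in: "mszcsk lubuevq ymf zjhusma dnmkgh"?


Input string: 'mszcsk lubuevq ymf zjhusma dnmkgh'
Operation: split by spaces
Words found: 'mszcsk', 'lubuevq', 'ymf', 'zjhusma', 'dnmkgh'
Word count: 5


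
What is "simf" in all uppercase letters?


Input string: 'simf'
Operation: convert each letter to uppercase
Mapping: 's'->'S', 'i'->'I', 'm'->'M', 'f'->'F'
Result: SIMF


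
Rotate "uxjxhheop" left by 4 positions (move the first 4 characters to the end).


Input: 'uxjxhheop', shift = 4
Operation: split at index 4 and swap parts
Front part s[0:4] = 'uxjx'
Back part s[4:] = 'hheop'
Rotated = back + front = 'hheop' + 'uxjx'
Result: hheopuxjx


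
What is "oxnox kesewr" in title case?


Input string: 'oxnox kesewr'
Operation: capitalize first letter of each word
Word transformations: 'oxnox'->'Oxnox', 'kesewr'->'Kesewr'
Result: Oxnox Kesewr


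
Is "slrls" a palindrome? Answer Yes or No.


Input string: 'slrls'
Reversed: 'slrls'
Compare pairs: s[0]='s' vs s[4]='s' (match), s[1]='l' vs s[3]='l' (match)
Palindrome: Yes


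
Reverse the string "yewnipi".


Input string: 'yewnipi'
Operation: reverse character order
Original order: 'y' -> 'e' -> 'w' -> 'n' -> 'i' -> 'p' -> 'i'
Reversed order: 'i' -> 'p' -> 'i' -> 'n' -> 'w' -> 'e' -> 'y'
Result: ipinwey


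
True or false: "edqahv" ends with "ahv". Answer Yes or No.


Input string: 'edqahv'
Suffix to check: 'ahv'
Last 3 characters of input: 'ahv'
Match: True
Result: Yes


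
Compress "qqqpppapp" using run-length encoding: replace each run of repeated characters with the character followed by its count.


Input: 'qqqpppapp'
Operation: identify consecutive runs
Runs: 'qqq' -> q3, 'ppp' -> p3, 'a' -> a1, 'pp' -> p2
Encoded: q3p3a1p2


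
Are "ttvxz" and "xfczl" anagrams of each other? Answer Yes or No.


String 1: 'ttvxz' -> sorted: 'ttvxz'
String 2: 'xfczl' -> sorted: 'cflxz'
Compare sorted forms: 'ttvxz' != 'cflxz'
Anagram: No


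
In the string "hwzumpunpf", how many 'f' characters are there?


Input string: 'hwzumpunpf'
Target character: 'f'
Scan each position: s[9]='f'
Matches found at indices: 9
Total: 1


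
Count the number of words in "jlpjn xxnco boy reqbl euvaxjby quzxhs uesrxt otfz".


Input string: 'jlpjn xxnco boy reqbl euvaxjby quzxhs uesrxt otfz'
Operation: split by spaces
Words found: 'jlpjn', 'xxnco', 'boy', 'reqbl', 'euvaxjby', 'quzxhs', 'uesrxt', 'otfz'
Word count: 8


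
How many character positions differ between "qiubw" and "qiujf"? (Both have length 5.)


String 1: 'qiubw'
String 2: 'qiujf'
Compare each position: pos 0: 'q'=='q', pos 1: 'i'=='i', pos 2: 'u'=='u', pos 3: 'b'!='j', pos 4: 'w'!='f'
Differing positions: 2
Hamming distance: 2


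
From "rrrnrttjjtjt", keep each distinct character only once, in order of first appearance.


Input: 'rrrnrttjjtjt'
Operation: keep first occurrence of each character
Scan: s[0]='r' new -> keep; s[1]='r' seen -> skip; s[2]='r' seen -> skip; s[3]='n' new -> keep; s[4]='r' seen -> skip; s[5]='t' new -> keep; s[6]='t' seen -> skip; s[7]='j' new -> keep; s[8]='j' seen -> skip; s[9]='t' seen -> skip; s[10]='j' seen -> skip; s[11]='t' seen -> skip
Result: rntj


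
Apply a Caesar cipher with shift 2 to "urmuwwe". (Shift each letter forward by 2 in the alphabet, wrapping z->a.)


Input: 'urmuwwe', shift = 2
Operation: for each letter, (position + 2) mod 26
Mapping: 'u'(20+2=22)->'w', 'r'(17+2=19)->'t', 'm'(12+2=14)->'o', 'u'(20+2=22)->'w', 'w'(22+2=24)->'y', 'w'(22+2=24)->'y', 'e'(4+2=6)->'g'
Result: wtowyyg


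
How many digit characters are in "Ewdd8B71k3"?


Input string: 'Ewdd8B71k3'
Operation: count digit characters (0-9)
Scan: 'E', 'w', 'd', 'd', '8'(digit), 'B', '7'(digit), '1'(digit), 'k', '3'(digit)
Digits found: 4
Result: 4


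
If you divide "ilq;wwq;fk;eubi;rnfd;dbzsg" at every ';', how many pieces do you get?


Input string: 'ilq;wwq;fk;eubi;rnfd;dbzsg'
Delimiter: ';'
Split result: 'ilq', 'wwq', 'fk', 'eubi', 'rnfd', 'dbzsg'
Number of parts: 6


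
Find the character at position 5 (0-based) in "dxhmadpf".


Input string: 'dxhmadpf'
Operation: get character at index 5
Index mapping: s[0]='d', s[1]='x', s[2]='h', s[3]='m', s[4]='a', s[5]='d'
Result: 'd'


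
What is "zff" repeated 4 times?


Input string: 'zff'
Operation: repeat 4 times
Concatenation: 'zff' + 'zff' + 'zff' + 'zff'
Result: zffzffzffzff
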